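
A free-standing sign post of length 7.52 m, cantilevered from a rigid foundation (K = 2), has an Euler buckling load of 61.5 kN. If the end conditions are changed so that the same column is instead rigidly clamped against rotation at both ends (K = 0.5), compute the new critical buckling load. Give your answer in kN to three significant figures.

P_cr ∝ 1/K², so P_cr,new = P_cr,old × (K_old/K_new)² = 61.5 × (2/0.5)²
= 61.5 × 16.00 = 984 kN

P_cr ≈ 984 kN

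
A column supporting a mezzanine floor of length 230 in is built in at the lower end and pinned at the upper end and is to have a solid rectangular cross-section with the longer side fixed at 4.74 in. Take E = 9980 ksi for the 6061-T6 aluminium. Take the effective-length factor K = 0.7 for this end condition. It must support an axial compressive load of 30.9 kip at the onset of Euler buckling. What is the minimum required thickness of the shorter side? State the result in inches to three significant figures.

L_e = K·L = 0.7 × 230 = 161.0 in
Required I = P_cr·L_e²/(π²E) = 3.090×10^4 × 161.0² / (π² × 9.98×10^6) = 8.132 in⁴
Rectangle, weak axis: I_min = h·b³/12 with h = 4.74 in fixed  ⇒  b = (12I/h)^(1/3) = 2.74 in

b ≈ 2.74 in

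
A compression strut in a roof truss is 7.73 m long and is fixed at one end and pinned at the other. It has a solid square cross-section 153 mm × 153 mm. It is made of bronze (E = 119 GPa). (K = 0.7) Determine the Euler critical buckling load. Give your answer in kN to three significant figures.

P_cr ≈ 1830 kN

I = a⁴/12 = 153⁴/12 = 4.567×10^7 mm⁴
I = 4.567×10^7 mm⁴ = 4.567×10^-5 m⁴
Effective length L_e = K·L = 0.7 × 7.73 = 5.411 m
P_cr = π²EI / L_e² = π² × 119×10⁹ × 4.567×10^-5 / 5.411² = 1.832×10^6 N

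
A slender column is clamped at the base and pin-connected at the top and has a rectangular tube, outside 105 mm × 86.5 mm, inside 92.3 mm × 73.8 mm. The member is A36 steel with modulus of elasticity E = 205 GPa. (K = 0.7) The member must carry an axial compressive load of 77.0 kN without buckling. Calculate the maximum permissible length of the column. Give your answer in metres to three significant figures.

L_max ≈ 11.7 m

Weak-axis I_min = (h_o·b_o³ − h_i·b_i³)/12 with b_o = 86.5, b_i = 73.80 mm (shorter outer/inner sides).
I_min = (105×86.5³ − 92.30×73.80³)/12 = 2.571×10^6 mm⁴
I = 2.571×10^-6 m⁴
At the buckling limit P_cr = P = 7.700×10^4 N
From P_cr = π²EI/(K·L)²:  L = (1/K)·√(π²EI/P_cr) = (1/0.7)·√(π²×2.05×10^11×2.571×10^-6/7.700×10^4)
L = 11.7 m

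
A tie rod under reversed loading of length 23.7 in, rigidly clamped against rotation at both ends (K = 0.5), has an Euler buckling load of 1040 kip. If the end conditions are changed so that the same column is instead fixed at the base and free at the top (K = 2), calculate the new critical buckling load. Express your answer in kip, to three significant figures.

P_cr ≈ 65.0 kip

P_cr ∝ 1/K², so P_cr,new = P_cr,old × (K_old/K_new)² = 1040 × (0.5/2)²
= 1040 × 0.06250 = 65.0 kip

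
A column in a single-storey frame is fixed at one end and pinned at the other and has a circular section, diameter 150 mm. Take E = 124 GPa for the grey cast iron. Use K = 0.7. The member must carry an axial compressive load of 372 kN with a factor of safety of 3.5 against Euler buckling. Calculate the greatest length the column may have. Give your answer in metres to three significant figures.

I = πd⁴/64 = π×150⁴/64 = 2.485×10^7 mm⁴
I = 2.485×10^-5 m⁴
Required critical load P_cr = n·P = 3.5 × 372 = 1302 kN = 1.302×10^6 N
From P_cr = π²EI/(K·L)²:  L = (1/K)·√(π²EI/P_cr) = (1/0.7)·√(π²×1.24×10^11×2.485×10^-5/1.302×10^6)
L = 6.90 m

L_max ≈ 6.90 m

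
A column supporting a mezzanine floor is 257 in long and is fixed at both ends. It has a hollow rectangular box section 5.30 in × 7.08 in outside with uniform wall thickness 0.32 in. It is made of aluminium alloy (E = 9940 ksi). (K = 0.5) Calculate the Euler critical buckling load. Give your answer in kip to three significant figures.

P_cr ≈ 199 kip

Inner dimensions: h_i = 7.08 − 2×0.32 = 6.440 in, b_i = 5.30 − 2×0.32 = 4.660 in
Weak-axis I_min = (h_o·b_o³ − h_i·b_i³)/12 with b_o = 5.30, b_i = 4.660 in (shorter outer/inner sides).
I_min = (7.08×5.30³ − 6.440×4.660³)/12 = 33.53 in⁴
Effective length L_e = K·L = 0.5 × 257 = 128.5 in
P_cr = π²EI / L_e² = π² × 9940×10³ × 33.53 / 128.5² = 1.992×10^5 lb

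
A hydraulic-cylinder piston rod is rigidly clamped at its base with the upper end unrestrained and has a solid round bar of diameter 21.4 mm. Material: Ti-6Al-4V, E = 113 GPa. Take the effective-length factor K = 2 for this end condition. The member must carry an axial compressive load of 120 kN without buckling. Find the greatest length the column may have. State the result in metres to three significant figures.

L_max ≈ 0.155 m

I = πd⁴/64 = π×21.4⁴/64 = 1.029×10^4 mm⁴
I = 1.029×10^-8 m⁴
At the buckling limit P_cr = P = 1.200×10^5 N
From P_cr = π²EI/(K·L)²:  L = (1/K)·√(π²EI/P_cr) = (1/2)·√(π²×1.13×10^11×1.029×10^-8/1.200×10^5)
L = 0.155 m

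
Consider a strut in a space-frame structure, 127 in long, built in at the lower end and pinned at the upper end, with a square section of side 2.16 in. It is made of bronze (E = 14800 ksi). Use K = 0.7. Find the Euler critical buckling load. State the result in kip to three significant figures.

I = a⁴/12 = 2.16⁴/12 = 1.814 in⁴
Effective length L_e = K·L = 0.7 × 127 = 88.90 in
P_cr = π²EI / L_e² = π² × 14800×10³ × 1.814 / 88.90² = 3.353×10^4 lb

P_cr ≈ 33.5 kip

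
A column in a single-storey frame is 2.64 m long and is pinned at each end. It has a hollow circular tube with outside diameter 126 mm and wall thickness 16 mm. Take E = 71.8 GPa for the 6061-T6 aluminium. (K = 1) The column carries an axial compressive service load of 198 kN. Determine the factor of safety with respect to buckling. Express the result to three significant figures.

Inner diameter d_i = 126 − 2×16 = 94.00 mm
I = π(d_o⁴ − d_i⁴)/64 = π(126⁴ − 94.00⁴)/64 = 8.540×10^6 mm⁴
I = 8.540×10^6 mm⁴ = 8.540×10^-6 m⁴
Effective length L_e = K·L = 1 × 2.64 = 2.640 m
P_cr = π²EI / L_e² = π² × 71.8×10⁹ × 8.540×10^-6 / 2.640² = 8.683×10^5 N
Factor of safety n = P_cr / P = 868.29 / 198 = 4.39

n ≈ 4.39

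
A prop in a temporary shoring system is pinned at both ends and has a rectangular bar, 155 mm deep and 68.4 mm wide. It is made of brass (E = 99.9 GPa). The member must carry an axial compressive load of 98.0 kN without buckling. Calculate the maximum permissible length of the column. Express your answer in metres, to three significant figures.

Buckling occurs about the weak axis: I_min = h·b³/12 with b = 68.4 mm (the shorter side).
I_min = 155×68.4³/12 = 4.134×10^6 mm⁴
I = 4.134×10^-6 m⁴
At the buckling limit P_cr = P = 9.800×10^4 N
From P_cr = π²EI/(K·L)²:  L = (1/K)·√(π²EI/P_cr) = (1/1)·√(π²×9.99×10^10×4.134×10^-6/9.800×10^4)
L = 6.45 m

L_max ≈ 6.45 m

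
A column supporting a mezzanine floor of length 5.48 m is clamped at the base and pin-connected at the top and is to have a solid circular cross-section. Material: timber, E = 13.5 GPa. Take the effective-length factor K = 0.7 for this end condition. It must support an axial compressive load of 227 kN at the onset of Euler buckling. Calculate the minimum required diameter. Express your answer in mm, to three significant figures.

L_e = K·L = 0.7 × 5.48 = 3.836 m
Required I = P_cr·L_e²/(π²E) = 2.270×10^5 × 3.836² / (π² × 1.35×10^10) = 2.507×10^-5 m⁴
I_req = 2.507×10^7 mm⁴
Solid circle: I = πd⁴/64  ⇒  d = (64I/π)^(1/4) = (64×2.507×10^7/π)^(1/4) = 150 mm

d ≈ 150 mm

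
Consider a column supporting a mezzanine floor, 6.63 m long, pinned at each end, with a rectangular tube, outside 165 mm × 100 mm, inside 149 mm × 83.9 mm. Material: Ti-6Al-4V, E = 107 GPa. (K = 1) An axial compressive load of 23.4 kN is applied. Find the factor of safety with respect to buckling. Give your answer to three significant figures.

n ≈ 6.59

Weak-axis I_min = (h_o·b_o³ − h_i·b_i³)/12 with b_o = 100, b_i = 83.90 mm (shorter outer/inner sides).
I_min = (165×100³ − 149.0×83.90³)/12 = 6.417×10^6 mm⁴
I = 6.417×10^6 mm⁴ = 6.417×10^-6 m⁴
Effective length L_e = K·L = 1 × 6.63 = 6.630 m
P_cr = π²EI / L_e² = π² × 107×10⁹ × 6.417×10^-6 / 6.630² = 1.542×10^5 N
Factor of safety n = P_cr / P = 154.16 / 23.4 = 6.59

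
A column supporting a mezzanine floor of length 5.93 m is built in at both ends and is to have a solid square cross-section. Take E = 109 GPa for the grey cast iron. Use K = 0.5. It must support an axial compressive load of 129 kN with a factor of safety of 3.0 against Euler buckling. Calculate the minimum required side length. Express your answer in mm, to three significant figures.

a ≈ 78.5 mm

Required P_cr = n·P = 3.0 × 129 = 387.0 kN
L_e = K·L = 0.5 × 5.93 = 2.965 m
Required I = P_cr·L_e²/(π²E) = 3.870×10^5 × 2.965² / (π² × 1.09×10^11) = 3.163×10^-6 m⁴
I_req = 3.163×10^6 mm⁴
Solid square: I = a⁴/12  ⇒  a = (12I)^(1/4) = (12×3.163×10^6)^(1/4) = 78.5 mm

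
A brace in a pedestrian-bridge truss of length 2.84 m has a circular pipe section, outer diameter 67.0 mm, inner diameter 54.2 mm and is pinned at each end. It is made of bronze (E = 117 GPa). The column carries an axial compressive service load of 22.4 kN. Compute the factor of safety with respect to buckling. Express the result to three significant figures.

d_o = 67.0 mm, d_i = 54.2 mm
I = π(d_o⁴ − d_i⁴)/64 = π(67.0⁴ − 54.20⁴)/64 = 5.656×10^5 mm⁴
I = 5.656×10^5 mm⁴ = 5.656×10^-7 m⁴
Effective length L_e = K·L = 1 × 2.84 = 2.840 m
P_cr = π²EI / L_e² = π² × 117×10⁹ × 5.656×10^-7 / 2.840² = 8.097×10^4 N
Factor of safety n = P_cr / P = 80.970 / 22.4 = 3.61

n ≈ 3.61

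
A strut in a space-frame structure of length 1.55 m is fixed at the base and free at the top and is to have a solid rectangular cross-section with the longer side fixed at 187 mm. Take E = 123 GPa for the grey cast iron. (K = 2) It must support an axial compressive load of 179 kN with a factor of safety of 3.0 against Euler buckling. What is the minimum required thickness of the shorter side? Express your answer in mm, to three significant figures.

Required P_cr = n·P = 3.0 × 179 = 537.0 kN
L_e = K·L = 2 × 1.55 = 3.100 m
Required I = P_cr·L_e²/(π²E) = 5.370×10^5 × 3.100² / (π² × 1.23×10^11) = 4.251×10^-6 m⁴
I_req = 4.251×10^6 mm⁴
Rectangle, weak axis: I_min = h·b³/12 with h = 187 mm fixed  ⇒  b = (12I/h)^(1/3) = 64.9 mm

b ≈ 64.9 mm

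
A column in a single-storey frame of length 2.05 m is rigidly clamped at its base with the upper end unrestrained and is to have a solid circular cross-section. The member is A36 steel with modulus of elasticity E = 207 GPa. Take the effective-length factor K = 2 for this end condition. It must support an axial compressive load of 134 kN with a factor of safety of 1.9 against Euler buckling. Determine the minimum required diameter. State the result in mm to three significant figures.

d ≈ 80.8 mm

Required P_cr = n·P = 1.9 × 134 = 254.6 kN
L_e = K·L = 2 × 2.05 = 4.100 m
Required I = P_cr·L_e²/(π²E) = 2.546×10^5 × 4.100² / (π² × 2.07×10^11) = 2.095×10^-6 m⁴
I_req = 2.095×10^6 mm⁴
Solid circle: I = πd⁴/64  ⇒  d = (64I/π)^(1/4) = (64×2.095×10^6/π)^(1/4) = 80.8 mm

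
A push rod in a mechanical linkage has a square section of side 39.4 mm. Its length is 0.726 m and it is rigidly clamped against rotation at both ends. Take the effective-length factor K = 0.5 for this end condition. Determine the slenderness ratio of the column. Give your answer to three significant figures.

λ ≈ 31.9

I = a⁴/12 = 39.4⁴/12 = 2.008×10^5 mm⁴
A = 1.552×10^3 mm²;  r_min = √(I/A) = √(2.008×10^5/1.552×10^3) = 11.37 mm
L_e = K·L = 0.5 × 0.726 m = 0.3630 m = 363.00 mm
λ = L_e / r_min = 363.00 / 11.37 = 31.9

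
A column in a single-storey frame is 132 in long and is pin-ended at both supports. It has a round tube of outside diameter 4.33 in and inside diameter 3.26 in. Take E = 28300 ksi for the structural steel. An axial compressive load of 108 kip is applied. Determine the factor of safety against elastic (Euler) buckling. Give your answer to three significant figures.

d_o = 4.33 in, d_i = 3.26 in
I = π(d_o⁴ − d_i⁴)/64 = π(4.33⁴ − 3.260⁴)/64 = 11.71 in⁴
Effective length L_e = K·L = 1 × 132 = 132.0 in
P_cr = π²EI / L_e² = π² × 28300×10³ × 11.71 / 132.0² = 1.877×10^5 lb
Factor of safety n = P_cr / P = 187.73 / 108 = 1.74

n ≈ 1.74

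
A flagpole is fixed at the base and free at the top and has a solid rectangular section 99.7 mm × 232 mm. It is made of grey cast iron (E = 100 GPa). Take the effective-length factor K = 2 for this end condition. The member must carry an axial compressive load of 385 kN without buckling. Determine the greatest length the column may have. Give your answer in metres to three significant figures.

L_max ≈ 3.50 m

Buckling occurs about the weak axis: I_min = h·b³/12 with b = 99.7 mm (the shorter side).
I_min = 232×99.7³/12 = 1.916×10^7 mm⁴
I = 1.916×10^-5 m⁴
At the buckling limit P_cr = P = 3.850×10^5 N
From P_cr = π²EI/(K·L)²:  L = (1/K)·√(π²EI/P_cr) = (1/2)·√(π²×1.00×10^11×1.916×10^-5/3.850×10^5)
L = 3.50 m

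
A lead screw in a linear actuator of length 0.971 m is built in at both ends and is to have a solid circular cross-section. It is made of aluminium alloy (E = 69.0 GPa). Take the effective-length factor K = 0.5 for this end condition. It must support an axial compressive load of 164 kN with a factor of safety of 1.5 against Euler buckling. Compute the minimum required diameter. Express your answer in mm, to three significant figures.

Required P_cr = n·P = 1.5 × 164 = 246.0 kN
L_e = K·L = 0.5 × 0.971 = 0.4855 m
Required I = P_cr·L_e²/(π²E) = 2.460×10^5 × 0.4855² / (π² × 6.90×10^10) = 8.515×10^-8 m⁴
I_req = 8.515×10^4 mm⁴
Solid circle: I = πd⁴/64  ⇒  d = (64I/π)^(1/4) = (64×8.515×10^4/π)^(1/4) = 36.3 mm

d ≈ 36.3 mm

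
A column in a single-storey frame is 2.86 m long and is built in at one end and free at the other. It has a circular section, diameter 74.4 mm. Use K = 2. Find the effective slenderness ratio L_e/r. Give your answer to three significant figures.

λ ≈ 308

For a solid circle r = d/4 = 74.4/4 = 18.60 mm
L_e = K·L = 2 × 2.86 m = 5.720 m = 5720.0 mm
λ = L_e / r_min = 5720.0 / 18.60 = 308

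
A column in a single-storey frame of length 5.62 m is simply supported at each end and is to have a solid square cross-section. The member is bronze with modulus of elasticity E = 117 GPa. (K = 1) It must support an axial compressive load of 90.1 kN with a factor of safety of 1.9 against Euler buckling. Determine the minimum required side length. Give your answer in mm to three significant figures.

Required P_cr = n·P = 1.9 × 90.1 = 171.2 kN
L_e = K·L = 1 × 5.62 = 5.620 m
Required I = P_cr·L_e²/(π²E) = 1.712×10^5 × 5.620² / (π² × 1.17×10^11) = 4.682×10^-6 m⁴
I_req = 4.682×10^6 mm⁴
Solid square: I = a⁴/12  ⇒  a = (12I)^(1/4) = (12×4.682×10^6)^(1/4) = 86.6 mm

a ≈ 86.6 mm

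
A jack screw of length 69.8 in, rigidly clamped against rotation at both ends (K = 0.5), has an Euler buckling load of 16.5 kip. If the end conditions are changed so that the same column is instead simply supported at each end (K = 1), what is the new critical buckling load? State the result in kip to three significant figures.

P_cr ∝ 1/K², so P_cr,new = P_cr,old × (K_old/K_new)² = 16.5 × (0.5/1)²
= 16.5 × 0.2500 = 4.12 kip

P_cr ≈ 4.12 kip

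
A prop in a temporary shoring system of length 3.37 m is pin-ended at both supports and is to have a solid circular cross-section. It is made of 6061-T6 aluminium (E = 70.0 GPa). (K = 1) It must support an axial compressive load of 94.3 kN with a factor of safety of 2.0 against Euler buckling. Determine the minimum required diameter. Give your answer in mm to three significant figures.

Required P_cr = n·P = 2.0 × 94.3 = 188.6 kN
L_e = K·L = 1 × 3.37 = 3.370 m
Required I = P_cr·L_e²/(π²E) = 1.886×10^5 × 3.370² / (π² × 7.00×10^10) = 3.100×10^-6 m⁴
I_req = 3.100×10^6 mm⁴
Solid circle: I = πd⁴/64  ⇒  d = (64I/π)^(1/4) = (64×3.100×10^6/π)^(1/4) = 89.1 mm

d ≈ 89.1 mm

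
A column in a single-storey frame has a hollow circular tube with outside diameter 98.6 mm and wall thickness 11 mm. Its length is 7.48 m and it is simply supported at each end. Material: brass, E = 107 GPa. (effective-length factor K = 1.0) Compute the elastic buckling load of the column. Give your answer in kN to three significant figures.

Inner diameter d_i = 98.6 − 2×11 = 76.60 mm
I = π(d_o⁴ − d_i⁴)/64 = π(98.6⁴ − 76.60⁴)/64 = 2.950×10^6 mm⁴
I = 2.950×10^6 mm⁴ = 2.950×10^-6 m⁴
Effective length L_e = K·L = 1 × 7.48 = 7.480 m
P_cr = π²EI / L_e² = π² × 107×10⁹ × 2.950×10^-6 / 7.480² = 5.567×10^4 N

P_cr ≈ 55.7 kN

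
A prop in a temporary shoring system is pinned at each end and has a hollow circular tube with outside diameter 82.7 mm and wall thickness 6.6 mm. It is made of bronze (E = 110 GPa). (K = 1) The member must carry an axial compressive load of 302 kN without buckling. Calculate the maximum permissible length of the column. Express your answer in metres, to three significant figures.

Inner diameter d_i = 82.7 − 2×6.6 = 69.50 mm
I = π(d_o⁴ − d_i⁴)/64 = π(82.7⁴ − 69.50⁴)/64 = 1.151×10^6 mm⁴
I = 1.151×10^-6 m⁴
At the buckling limit P_cr = P = 3.020×10^5 N
From P_cr = π²EI/(K·L)²:  L = (1/K)·√(π²EI/P_cr) = (1/1)·√(π²×1.10×10^11×1.151×10^-6/3.020×10^5)
L = 2.03 m

L_max ≈ 2.03 m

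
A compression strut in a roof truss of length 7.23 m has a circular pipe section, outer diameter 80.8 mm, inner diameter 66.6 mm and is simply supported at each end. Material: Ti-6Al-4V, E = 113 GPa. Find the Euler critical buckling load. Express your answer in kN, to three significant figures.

d_o = 80.8 mm, d_i = 66.6 mm
I = π(d_o⁴ − d_i⁴)/64 = π(80.8⁴ − 66.60⁴)/64 = 1.127×10^6 mm⁴
I = 1.127×10^6 mm⁴ = 1.127×10^-6 m⁴
Effective length L_e = K·L = 1 × 7.23 = 7.230 m
P_cr = π²EI / L_e² = π² × 113×10⁹ × 1.127×10^-6 / 7.230² = 2.403×10^4 N

P_cr ≈ 24.0 kN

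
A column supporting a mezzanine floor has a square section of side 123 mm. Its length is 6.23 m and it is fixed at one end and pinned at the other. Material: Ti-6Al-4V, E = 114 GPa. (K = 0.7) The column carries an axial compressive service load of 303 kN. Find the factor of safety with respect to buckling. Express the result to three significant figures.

I = a⁴/12 = 123⁴/12 = 1.907×10^7 mm⁴
I = 1.907×10^7 mm⁴ = 1.907×10^-5 m⁴
Effective length L_e = K·L = 0.7 × 6.23 = 4.361 m
P_cr = π²EI / L_e² = π² × 114×10⁹ × 1.907×10^-5 / 4.361² = 1.128×10^6 N
Factor of safety n = P_cr / P = 1128.4 / 303 = 3.72

n ≈ 3.72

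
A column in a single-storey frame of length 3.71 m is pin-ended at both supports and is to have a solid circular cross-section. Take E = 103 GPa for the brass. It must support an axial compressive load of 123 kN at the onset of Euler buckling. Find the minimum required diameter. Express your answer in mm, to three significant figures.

L_e = K·L = 1 × 3.71 = 3.710 m
Required I = P_cr·L_e²/(π²E) = 1.230×10^5 × 3.710² / (π² × 1.03×10^11) = 1.665×10^-6 m⁴
I_req = 1.665×10^6 mm⁴
Solid circle: I = πd⁴/64  ⇒  d = (64I/π)^(1/4) = (64×1.665×10^6/π)^(1/4) = 76.3 mm

d ≈ 76.3 mm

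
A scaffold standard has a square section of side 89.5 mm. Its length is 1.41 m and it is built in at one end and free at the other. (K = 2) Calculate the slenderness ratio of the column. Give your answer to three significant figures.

I = a⁴/12 = 89.5⁴/12 = 5.347×10^6 mm⁴
A = 8.010×10^3 mm²;  r_min = √(I/A) = √(5.347×10^6/8.010×10^3) = 25.84 mm
L_e = K·L = 2 × 1.41 m = 2.820 m = 2820.0 mm
λ = L_e / r_min = 2820.0 / 25.84 = 109

λ ≈ 109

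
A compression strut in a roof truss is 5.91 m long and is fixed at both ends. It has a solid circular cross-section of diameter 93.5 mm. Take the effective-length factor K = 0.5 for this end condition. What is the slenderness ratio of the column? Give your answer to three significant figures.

λ ≈ 126

I = πd⁴/64 = π×93.5⁴/64 = 3.752×10^6 mm⁴
A = 6.866×10^3 mm²;  r_min = √(I/A) = √(3.752×10^6/6.866×10^3) = 23.38 mm
L_e = K·L = 0.5 × 5.91 m = 2.955 m = 2955.0 mm
λ = L_e / r_min = 2955.0 / 23.38 = 126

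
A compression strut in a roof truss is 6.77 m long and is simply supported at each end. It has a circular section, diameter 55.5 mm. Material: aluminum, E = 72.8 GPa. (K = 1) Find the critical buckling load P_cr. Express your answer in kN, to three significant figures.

P_cr ≈ 7.30 kN

I = πd⁴/64 = π×55.5⁴/64 = 4.657×10^5 mm⁴
I = 4.657×10^5 mm⁴ = 4.657×10^-7 m⁴
Effective length L_e = K·L = 1 × 6.77 = 6.770 m
P_cr = π²EI / L_e² = π² × 72.8×10⁹ × 4.657×10^-7 / 6.770² = 7.301×10^3 N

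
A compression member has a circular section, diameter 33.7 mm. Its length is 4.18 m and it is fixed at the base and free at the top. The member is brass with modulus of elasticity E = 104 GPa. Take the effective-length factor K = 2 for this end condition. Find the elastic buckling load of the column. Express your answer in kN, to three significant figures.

I = πd⁴/64 = π×33.7⁴/64 = 6.331×10^4 mm⁴
I = 6.331×10^4 mm⁴ = 6.331×10^-8 m⁴
Effective length L_e = K·L = 2 × 4.18 = 8.360 m
P_cr = π²EI / L_e² = π² × 104×10⁹ × 6.331×10^-8 / 8.360² = 929.8 N

P_cr ≈ 0.930 kN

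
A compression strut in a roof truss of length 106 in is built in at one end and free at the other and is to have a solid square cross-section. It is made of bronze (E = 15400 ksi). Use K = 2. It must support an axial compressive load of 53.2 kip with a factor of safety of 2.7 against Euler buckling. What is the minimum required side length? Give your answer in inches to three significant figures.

Required P_cr = n·P = 2.7 × 53.2 = 143.6 kip
L_e = K·L = 2 × 106 = 212.0 in
Required I = P_cr·L_e²/(π²E) = 1.436×10^5 × 212.0² / (π² × 1.54×10^7) = 42.47 in⁴
Solid square: I = a⁴/12  ⇒  a = (12I)^(1/4) = (12×42.47)^(1/4) = 4.75 in

a ≈ 4.75 in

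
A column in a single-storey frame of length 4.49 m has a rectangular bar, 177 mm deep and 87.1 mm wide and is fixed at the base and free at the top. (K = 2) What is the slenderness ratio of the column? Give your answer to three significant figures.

λ ≈ 357

For a rectangle r_min = b/√12 = 87.1/√12 = 25.14 mm
L_e = K·L = 2 × 4.49 m = 8.980 m = 8980.0 mm
λ = L_e / r_min = 8980.0 / 25.14 = 357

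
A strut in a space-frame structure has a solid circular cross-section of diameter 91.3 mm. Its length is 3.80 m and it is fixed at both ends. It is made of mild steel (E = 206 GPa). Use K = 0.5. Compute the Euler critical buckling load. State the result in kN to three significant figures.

I = πd⁴/64 = π×91.3⁴/64 = 3.411×10^6 mm⁴
I = 3.411×10^6 mm⁴ = 3.411×10^-6 m⁴
Effective length L_e = K·L = 0.5 × 3.80 = 1.900 m
P_cr = π²EI / L_e² = π² × 206×10⁹ × 3.411×10^-6 / 1.900² = 1.921×10^6 N

P_cr ≈ 1920 kN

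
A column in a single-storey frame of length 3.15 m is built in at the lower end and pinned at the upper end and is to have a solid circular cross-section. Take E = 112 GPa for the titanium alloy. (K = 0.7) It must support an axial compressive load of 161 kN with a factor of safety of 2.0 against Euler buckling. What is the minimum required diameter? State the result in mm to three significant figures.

Required P_cr = n·P = 2.0 × 161 = 322.0 kN
L_e = K·L = 0.7 × 3.15 = 2.205 m
Required I = P_cr·L_e²/(π²E) = 3.220×10^5 × 2.205² / (π² × 1.12×10^11) = 1.416×10^-6 m⁴
I_req = 1.416×10^6 mm⁴
Solid circle: I = πd⁴/64  ⇒  d = (64I/π)^(1/4) = (64×1.416×10^6/π)^(1/4) = 73.3 mm

d ≈ 73.3 mm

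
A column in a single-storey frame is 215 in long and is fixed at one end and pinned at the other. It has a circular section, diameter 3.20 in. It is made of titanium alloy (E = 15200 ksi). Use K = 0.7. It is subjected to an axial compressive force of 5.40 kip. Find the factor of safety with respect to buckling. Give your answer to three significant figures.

n ≈ 6.31

I = πd⁴/64 = π×3.20⁴/64 = 5.147 in⁴
Effective length L_e = K·L = 0.7 × 215 = 150.5 in
P_cr = π²EI / L_e² = π² × 15200×10³ × 5.147 / 150.5² = 3.409×10^4 lb
Factor of safety n = P_cr / P = 34.091 / 5.40 = 6.31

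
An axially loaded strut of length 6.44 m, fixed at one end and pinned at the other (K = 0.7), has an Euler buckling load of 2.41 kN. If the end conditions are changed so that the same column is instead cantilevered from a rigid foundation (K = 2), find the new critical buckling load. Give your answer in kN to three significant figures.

P_cr ∝ 1/K², so P_cr,new = P_cr,old × (K_old/K_new)² = 2.41 × (0.7/2)²
= 2.41 × 0.1225 = 0.295 kN

P_cr ≈ 0.295 kN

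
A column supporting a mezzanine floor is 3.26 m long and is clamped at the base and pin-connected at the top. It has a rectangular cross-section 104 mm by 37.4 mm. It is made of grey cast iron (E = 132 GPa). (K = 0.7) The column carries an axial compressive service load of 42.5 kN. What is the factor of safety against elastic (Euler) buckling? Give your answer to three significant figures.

n ≈ 2.67

Buckling occurs about the weak axis: I_min = h·b³/12 with b = 37.4 mm (the shorter side).
I_min = 104×37.4³/12 = 4.534×10^5 mm⁴
I = 4.534×10^5 mm⁴ = 4.534×10^-7 m⁴
Effective length L_e = K·L = 0.7 × 3.26 = 2.282 m
P_cr = π²EI / L_e² = π² × 132×10⁹ × 4.534×10^-7 / 2.282² = 1.134×10^5 N
Factor of safety n = P_cr / P = 113.43 / 42.5 = 2.67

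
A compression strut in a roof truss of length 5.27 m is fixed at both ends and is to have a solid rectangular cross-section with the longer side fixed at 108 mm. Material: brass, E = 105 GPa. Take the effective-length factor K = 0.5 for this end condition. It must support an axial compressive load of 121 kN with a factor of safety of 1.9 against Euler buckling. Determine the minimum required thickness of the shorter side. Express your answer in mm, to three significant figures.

b ≈ 55.5 mm

Required P_cr = n·P = 1.9 × 121 = 229.9 kN
L_e = K·L = 0.5 × 5.27 = 2.635 m
Required I = P_cr·L_e²/(π²E) = 2.299×10^5 × 2.635² / (π² × 1.05×10^11) = 1.540×10^-6 m⁴
I_req = 1.540×10^6 mm⁴
Rectangle, weak axis: I_min = h·b³/12 with h = 108 mm fixed  ⇒  b = (12I/h)^(1/3) = 55.5 mm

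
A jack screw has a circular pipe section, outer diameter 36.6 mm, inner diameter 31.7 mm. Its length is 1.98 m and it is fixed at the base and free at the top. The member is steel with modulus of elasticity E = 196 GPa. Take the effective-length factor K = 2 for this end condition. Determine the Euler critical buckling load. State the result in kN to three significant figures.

d_o = 36.6 mm, d_i = 31.7 mm
I = π(d_o⁴ − d_i⁴)/64 = π(36.6⁴ − 31.70⁴)/64 = 3.851×10^4 mm⁴
I = 3.851×10^4 mm⁴ = 3.851×10^-8 m⁴
Effective length L_e = K·L = 2 × 1.98 = 3.960 m
P_cr = π²EI / L_e² = π² × 196×10⁹ × 3.851×10^-8 / 3.960² = 4.751×10^3 N

P_cr ≈ 4.75 kN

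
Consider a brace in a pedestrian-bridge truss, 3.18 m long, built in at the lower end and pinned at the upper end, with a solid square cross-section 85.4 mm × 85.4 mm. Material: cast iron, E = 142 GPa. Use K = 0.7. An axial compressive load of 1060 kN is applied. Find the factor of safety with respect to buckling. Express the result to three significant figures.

n ≈ 1.18

I = a⁴/12 = 85.4⁴/12 = 4.433×10^6 mm⁴
I = 4.433×10^6 mm⁴ = 4.433×10^-6 m⁴
Effective length L_e = K·L = 0.7 × 3.18 = 2.226 m
P_cr = π²EI / L_e² = π² × 142×10⁹ × 4.433×10^-6 / 2.226² = 1.254×10^6 N
Factor of safety n = P_cr / P = 1253.7 / 1060 = 1.18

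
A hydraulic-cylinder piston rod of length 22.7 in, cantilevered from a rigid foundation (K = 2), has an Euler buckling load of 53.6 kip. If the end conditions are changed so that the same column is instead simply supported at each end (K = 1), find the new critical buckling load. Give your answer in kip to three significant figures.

P_cr ∝ 1/K², so P_cr,new = P_cr,old × (K_old/K_new)² = 53.6 × (2/1)²
= 53.6 × 4.000 = 214 kip

P_cr ≈ 214 kip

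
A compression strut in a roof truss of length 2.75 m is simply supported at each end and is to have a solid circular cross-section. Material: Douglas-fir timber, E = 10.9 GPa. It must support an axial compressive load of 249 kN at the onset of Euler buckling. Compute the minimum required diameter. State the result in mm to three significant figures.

d ≈ 137 mm

L_e = K·L = 1 × 2.75 = 2.750 m
Required I = P_cr·L_e²/(π²E) = 2.490×10^5 × 2.750² / (π² × 1.09×10^10) = 1.750×10^-5 m⁴
I_req = 1.750×10^7 mm⁴
Solid circle: I = πd⁴/64  ⇒  d = (64I/π)^(1/4) = (64×1.750×10^7/π)^(1/4) = 137 mm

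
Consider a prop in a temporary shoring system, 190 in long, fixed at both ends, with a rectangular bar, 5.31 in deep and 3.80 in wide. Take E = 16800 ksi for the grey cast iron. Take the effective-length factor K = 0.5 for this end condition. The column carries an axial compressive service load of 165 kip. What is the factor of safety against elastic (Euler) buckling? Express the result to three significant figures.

Buckling occurs about the weak axis: I_min = h·b³/12 with b = 3.80 in (the shorter side).
I_min = 5.31×3.80³/12 = 24.28 in⁴
Effective length L_e = K·L = 0.5 × 190 = 95.00 in
P_cr = π²EI / L_e² = π² × 16800×10³ × 24.28 / 95.00² = 4.461×10^5 lb
Factor of safety n = P_cr / P = 446.09 / 165 = 2.70

n ≈ 2.70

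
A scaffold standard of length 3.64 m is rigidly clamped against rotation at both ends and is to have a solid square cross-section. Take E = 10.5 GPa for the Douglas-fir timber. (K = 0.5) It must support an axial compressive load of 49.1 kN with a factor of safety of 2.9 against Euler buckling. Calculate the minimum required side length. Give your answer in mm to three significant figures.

a ≈ 86.0 mm

Required P_cr = n·P = 2.9 × 49.1 = 142.4 kN
L_e = K·L = 0.5 × 3.64 = 1.820 m
Required I = P_cr·L_e²/(π²E) = 1.424×10^5 × 1.820² / (π² × 1.05×10^10) = 4.551×10^-6 m⁴
I_req = 4.551×10^6 mm⁴
Solid square: I = a⁴/12  ⇒  a = (12I)^(1/4) = (12×4.551×10^6)^(1/4) = 86.0 mm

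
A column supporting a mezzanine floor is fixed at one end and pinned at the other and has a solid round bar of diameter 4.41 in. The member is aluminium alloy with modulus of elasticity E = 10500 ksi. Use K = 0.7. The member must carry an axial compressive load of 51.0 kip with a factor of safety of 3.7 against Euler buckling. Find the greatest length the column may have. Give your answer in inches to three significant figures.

L_max ≈ 144 in

I = πd⁴/64 = π×4.41⁴/64 = 18.57 in⁴
Required critical load P_cr = n·P = 3.7 × 51.0 = 188.7 kip = 1.887×10^5 lb
From P_cr = π²EI/(K·L)²:  L = (1/K)·√(π²EI/P_cr) = (1/0.7)·√(π²×1.05×10^7×18.57/1.887×10^5)
L = 144 in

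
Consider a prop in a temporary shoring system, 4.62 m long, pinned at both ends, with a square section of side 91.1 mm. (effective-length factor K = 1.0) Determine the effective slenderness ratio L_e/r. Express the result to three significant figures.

For a square r = a/√12 = 91.1/√12 = 26.30 mm
L_e = K·L = 1 × 4.62 m = 4.620 m = 4620.0 mm
λ = L_e / r_min = 4620.0 / 26.30 = 176

λ ≈ 176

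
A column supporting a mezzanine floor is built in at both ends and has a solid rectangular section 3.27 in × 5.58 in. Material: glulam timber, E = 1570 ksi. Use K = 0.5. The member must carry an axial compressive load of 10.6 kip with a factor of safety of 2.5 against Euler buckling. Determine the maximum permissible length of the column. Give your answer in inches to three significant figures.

L_max ≈ 195 in

Buckling occurs about the weak axis: I_min = h·b³/12 with b = 3.27 in (the shorter side).
I_min = 5.58×3.27³/12 = 16.26 in⁴
Required critical load P_cr = n·P = 2.5 × 10.6 = 26.50 kip = 2.650×10^4 lb
From P_cr = π²EI/(K·L)²:  L = (1/K)·√(π²EI/P_cr) = (1/0.5)·√(π²×1.57×10^6×16.26/2.650×10^4)
L = 195 in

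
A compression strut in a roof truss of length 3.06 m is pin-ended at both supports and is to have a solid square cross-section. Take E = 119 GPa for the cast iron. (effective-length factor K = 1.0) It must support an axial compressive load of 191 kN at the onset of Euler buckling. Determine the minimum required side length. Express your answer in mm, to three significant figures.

L_e = K·L = 1 × 3.06 = 3.060 m
Required I = P_cr·L_e²/(π²E) = 1.910×10^5 × 3.060² / (π² × 1.19×10^11) = 1.523×10^-6 m⁴
I_req = 1.523×10^6 mm⁴
Solid square: I = a⁴/12  ⇒  a = (12I)^(1/4) = (12×1.523×10^6)^(1/4) = 65.4 mm

a ≈ 65.4 mm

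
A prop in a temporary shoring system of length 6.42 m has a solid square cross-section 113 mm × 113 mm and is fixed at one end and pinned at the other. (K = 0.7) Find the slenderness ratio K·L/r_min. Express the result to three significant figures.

λ ≈ 138

I = a⁴/12 = 113⁴/12 = 1.359×10^7 mm⁴
A = 1.277×10^4 mm²;  r_min = √(I/A) = √(1.359×10^7/1.277×10^4) = 32.62 mm
L_e = K·L = 0.7 × 6.42 m = 4.494 m = 4494.0 mm
λ = L_e / r_min = 4494.0 / 32.62 = 138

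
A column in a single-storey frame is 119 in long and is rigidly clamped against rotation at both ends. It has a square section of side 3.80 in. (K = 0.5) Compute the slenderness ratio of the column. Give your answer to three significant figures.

For a square r = a/√12 = 3.80/√12 = 1.097 in
L_e = K·L = 0.5 × 119 = 59.50 in
λ = L_e / r_min = 59.500 / 1.097 = 54.2

λ ≈ 54.2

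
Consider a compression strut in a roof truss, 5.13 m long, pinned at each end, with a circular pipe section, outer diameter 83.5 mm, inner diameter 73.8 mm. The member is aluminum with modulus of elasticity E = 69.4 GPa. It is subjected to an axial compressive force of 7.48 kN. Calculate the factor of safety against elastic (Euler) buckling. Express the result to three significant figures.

d_o = 83.5 mm, d_i = 73.8 mm
I = π(d_o⁴ − d_i⁴)/64 = π(83.5⁴ − 73.80⁴)/64 = 9.301×10^5 mm⁴
I = 9.301×10^5 mm⁴ = 9.301×10^-7 m⁴
Effective length L_e = K·L = 1 × 5.13 = 5.130 m
P_cr = π²EI / L_e² = π² × 69.4×10⁹ × 9.301×10^-7 / 5.130² = 2.421×10^4 N
Factor of safety n = P_cr / P = 24.209 / 7.48 = 3.24

n ≈ 3.24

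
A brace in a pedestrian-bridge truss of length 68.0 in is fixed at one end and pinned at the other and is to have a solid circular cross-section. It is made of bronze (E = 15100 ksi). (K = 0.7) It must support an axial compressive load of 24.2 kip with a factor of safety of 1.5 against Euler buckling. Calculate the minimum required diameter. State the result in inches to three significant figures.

d ≈ 1.83 in

Required P_cr = n·P = 1.5 × 24.2 = 36.30 kip
L_e = K·L = 0.7 × 68.0 = 47.60 in
Required I = P_cr·L_e²/(π²E) = 3.630×10^4 × 47.60² / (π² × 1.51×10^7) = 0.5519 in⁴
Solid circle: I = πd⁴/64  ⇒  d = (64I/π)^(1/4) = (64×0.5519/π)^(1/4) = 1.83 in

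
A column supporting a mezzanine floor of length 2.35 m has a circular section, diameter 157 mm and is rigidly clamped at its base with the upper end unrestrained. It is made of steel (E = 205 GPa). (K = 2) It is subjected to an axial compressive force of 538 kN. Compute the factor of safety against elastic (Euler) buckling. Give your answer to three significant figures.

n ≈ 5.08

I = πd⁴/64 = π×157⁴/64 = 2.982×10^7 mm⁴
I = 2.982×10^7 mm⁴ = 2.982×10^-5 m⁴
Effective length L_e = K·L = 2 × 2.35 = 4.700 m
P_cr = π²EI / L_e² = π² × 205×10⁹ × 2.982×10^-5 / 4.700² = 2.732×10^6 N
Factor of safety n = P_cr / P = 2731.7 / 538 = 5.08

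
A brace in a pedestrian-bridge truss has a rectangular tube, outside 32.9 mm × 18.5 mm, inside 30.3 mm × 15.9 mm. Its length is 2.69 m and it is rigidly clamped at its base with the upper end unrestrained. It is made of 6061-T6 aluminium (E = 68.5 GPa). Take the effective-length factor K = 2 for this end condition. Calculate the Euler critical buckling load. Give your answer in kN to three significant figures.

P_cr ≈ 0.168 kN

Weak-axis I_min = (h_o·b_o³ − h_i·b_i³)/12 with b_o = 18.5, b_i = 15.90 mm (shorter outer/inner sides).
I_min = (32.9×18.5³ − 30.30×15.90³)/12 = 7.210×10^3 mm⁴
I = 7.210×10^3 mm⁴ = 7.210×10^-9 m⁴
Effective length L_e = K·L = 2 × 2.69 = 5.380 m
P_cr = π²EI / L_e² = π² × 68.5×10⁹ × 7.210×10^-9 / 5.380² = 168.4 N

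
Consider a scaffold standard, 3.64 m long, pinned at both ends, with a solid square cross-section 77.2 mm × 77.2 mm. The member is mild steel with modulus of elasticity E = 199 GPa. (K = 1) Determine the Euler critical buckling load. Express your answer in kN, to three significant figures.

I = a⁴/12 = 77.2⁴/12 = 2.960×10^6 mm⁴
I = 2.960×10^6 mm⁴ = 2.960×10^-6 m⁴
Effective length L_e = K·L = 1 × 3.64 = 3.640 m
P_cr = π²EI / L_e² = π² × 199×10⁹ × 2.960×10^-6 / 3.640² = 4.388×10^5 N

P_cr ≈ 439 kN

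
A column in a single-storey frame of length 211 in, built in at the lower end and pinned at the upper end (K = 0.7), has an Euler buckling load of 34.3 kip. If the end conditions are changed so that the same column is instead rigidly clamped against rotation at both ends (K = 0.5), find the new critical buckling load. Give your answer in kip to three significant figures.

P_cr ≈ 67.2 kip

P_cr ∝ 1/K², so P_cr,new = P_cr,old × (K_old/K_new)² = 34.3 × (0.7/0.5)²
= 34.3 × 1.960 = 67.2 kip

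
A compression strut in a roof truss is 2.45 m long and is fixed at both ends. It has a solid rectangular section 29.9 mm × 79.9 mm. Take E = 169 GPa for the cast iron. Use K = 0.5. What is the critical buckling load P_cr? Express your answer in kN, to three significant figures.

P_cr ≈ 198 kN

Buckling occurs about the weak axis: I_min = h·b³/12 with b = 29.9 mm (the shorter side).
I_min = 79.9×29.9³/12 = 1.780×10^5 mm⁴
I = 1.780×10^5 mm⁴ = 1.780×10^-7 m⁴
Effective length L_e = K·L = 0.5 × 2.45 = 1.225 m
P_cr = π²EI / L_e² = π² × 169×10⁹ × 1.780×10^-7 / 1.225² = 1.978×10^5 N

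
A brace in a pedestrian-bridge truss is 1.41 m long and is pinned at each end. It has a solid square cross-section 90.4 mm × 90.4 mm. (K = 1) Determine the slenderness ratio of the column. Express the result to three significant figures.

For a square r = a/√12 = 90.4/√12 = 26.10 mm
L_e = K·L = 1 × 1.41 m = 1.410 m = 1410.0 mm
λ = L_e / r_min = 1410.0 / 26.10 = 54.0

λ ≈ 54.0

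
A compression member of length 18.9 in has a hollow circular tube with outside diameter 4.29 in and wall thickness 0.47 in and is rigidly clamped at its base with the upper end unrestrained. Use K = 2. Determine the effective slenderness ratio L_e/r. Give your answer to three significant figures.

Inner diameter d_i = 4.29 − 2×0.47 = 3.350 in
I = π(d_o⁴ − d_i⁴)/64 = π(4.29⁴ − 3.350⁴)/64 = 10.44 in⁴
A = 5.640 in²;  r_min = √(I/A) = √(10.44/5.640) = 1.361 in
L_e = K·L = 2 × 18.9 = 37.80 in
λ = L_e / r_min = 37.800 / 1.361 = 27.8

λ ≈ 27.8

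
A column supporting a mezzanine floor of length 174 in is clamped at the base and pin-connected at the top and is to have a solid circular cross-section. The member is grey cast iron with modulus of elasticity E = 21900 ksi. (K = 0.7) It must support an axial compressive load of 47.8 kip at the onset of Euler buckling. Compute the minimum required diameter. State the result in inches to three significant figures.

d ≈ 2.86 in

L_e = K·L = 0.7 × 174 = 121.8 in
Required I = P_cr·L_e²/(π²E) = 4.780×10^4 × 121.8² / (π² × 2.19×10^7) = 3.281 in⁴
Solid circle: I = πd⁴/64  ⇒  d = (64I/π)^(1/4) = (64×3.281/π)^(1/4) = 2.86 in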